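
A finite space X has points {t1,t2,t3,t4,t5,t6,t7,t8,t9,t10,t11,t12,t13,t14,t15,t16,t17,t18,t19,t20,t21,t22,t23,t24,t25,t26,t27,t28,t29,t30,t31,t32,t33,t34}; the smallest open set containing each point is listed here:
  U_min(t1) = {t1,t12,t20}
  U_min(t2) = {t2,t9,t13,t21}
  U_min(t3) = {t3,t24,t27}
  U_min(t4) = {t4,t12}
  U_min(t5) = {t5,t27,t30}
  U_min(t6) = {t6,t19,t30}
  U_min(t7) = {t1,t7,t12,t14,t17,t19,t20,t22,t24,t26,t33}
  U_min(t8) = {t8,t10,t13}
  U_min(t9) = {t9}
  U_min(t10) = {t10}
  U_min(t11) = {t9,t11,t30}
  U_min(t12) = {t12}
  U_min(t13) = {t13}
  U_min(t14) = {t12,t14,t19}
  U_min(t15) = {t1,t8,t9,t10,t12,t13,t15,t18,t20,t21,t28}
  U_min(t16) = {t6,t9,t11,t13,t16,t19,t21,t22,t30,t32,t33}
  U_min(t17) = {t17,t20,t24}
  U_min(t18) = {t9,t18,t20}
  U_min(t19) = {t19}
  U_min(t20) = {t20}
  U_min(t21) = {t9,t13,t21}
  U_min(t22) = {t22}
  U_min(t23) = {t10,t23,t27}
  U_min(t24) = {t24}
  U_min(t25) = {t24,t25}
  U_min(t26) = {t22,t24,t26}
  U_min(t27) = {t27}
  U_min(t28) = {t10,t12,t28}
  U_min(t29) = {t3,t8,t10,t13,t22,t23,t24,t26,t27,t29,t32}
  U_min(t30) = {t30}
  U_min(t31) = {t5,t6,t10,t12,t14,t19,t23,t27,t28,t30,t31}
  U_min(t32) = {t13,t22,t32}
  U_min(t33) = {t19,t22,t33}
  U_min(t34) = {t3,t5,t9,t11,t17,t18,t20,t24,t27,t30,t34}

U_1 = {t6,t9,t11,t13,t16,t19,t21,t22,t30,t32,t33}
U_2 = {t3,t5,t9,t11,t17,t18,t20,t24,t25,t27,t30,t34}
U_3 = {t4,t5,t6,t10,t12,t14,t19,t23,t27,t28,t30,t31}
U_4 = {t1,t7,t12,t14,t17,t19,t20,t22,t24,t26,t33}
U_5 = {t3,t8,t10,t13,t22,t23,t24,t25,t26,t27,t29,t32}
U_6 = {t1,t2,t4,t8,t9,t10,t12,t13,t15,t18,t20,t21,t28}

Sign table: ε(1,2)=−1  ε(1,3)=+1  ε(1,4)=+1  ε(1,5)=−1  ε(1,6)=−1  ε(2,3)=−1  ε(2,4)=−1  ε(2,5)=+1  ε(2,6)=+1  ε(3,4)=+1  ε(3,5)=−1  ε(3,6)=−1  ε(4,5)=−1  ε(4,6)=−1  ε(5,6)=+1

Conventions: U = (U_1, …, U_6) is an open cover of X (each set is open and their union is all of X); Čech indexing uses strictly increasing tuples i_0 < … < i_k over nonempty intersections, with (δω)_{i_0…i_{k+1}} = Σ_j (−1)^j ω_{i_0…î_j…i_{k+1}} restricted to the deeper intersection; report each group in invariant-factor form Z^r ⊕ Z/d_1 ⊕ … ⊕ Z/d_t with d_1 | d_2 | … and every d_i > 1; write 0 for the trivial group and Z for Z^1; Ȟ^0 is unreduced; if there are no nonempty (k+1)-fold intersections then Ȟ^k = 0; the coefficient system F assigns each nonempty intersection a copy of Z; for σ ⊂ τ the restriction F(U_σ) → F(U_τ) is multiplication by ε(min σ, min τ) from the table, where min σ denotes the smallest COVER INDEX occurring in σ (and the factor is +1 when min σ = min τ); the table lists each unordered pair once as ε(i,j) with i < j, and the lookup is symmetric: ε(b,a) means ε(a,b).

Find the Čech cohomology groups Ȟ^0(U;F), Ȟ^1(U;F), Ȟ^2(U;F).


Ȟ^0(U;F) ≅ Z, Ȟ^1(U;F) ≅ 0, Ȟ^2(U;F) ≅ Z/2

nonempty intersections:
  U12={t9,t11,t30} U13={t6,t19,t30} U14={t19,t22,t33} U15={t13,t22,t32} U16={t9,t13,t21} U23={t5,t27,t30} U24={t17,t20,t24} U25={t3,t24,t25,t27} U26={t9,t18,t20} U34={t12,t14,t19} U35={t10,t23,t27} U36={t4,t10,t12,t28} U45={t22,t24,t26} U46={t1,t12,t20} U56={t8,t10,t13}
  U123={t30} U126={t9} U134={t19} U145={t22} U156={t13} U235={t27} U245={t24} U246={t20} U346={t12} U356={t10}
C dims 6,15,10; δ0: rk 5, SNF 1^5; δ1: rk 10, SNF 1^9·2
Ȟ^0: (6−5)−0=1 ⇒ Z
Ȟ^1: (15−10)−5=0 ⇒ 0
Ȟ^2: (10−0)−10=0 plus torsion [2] ⇒ Z/2


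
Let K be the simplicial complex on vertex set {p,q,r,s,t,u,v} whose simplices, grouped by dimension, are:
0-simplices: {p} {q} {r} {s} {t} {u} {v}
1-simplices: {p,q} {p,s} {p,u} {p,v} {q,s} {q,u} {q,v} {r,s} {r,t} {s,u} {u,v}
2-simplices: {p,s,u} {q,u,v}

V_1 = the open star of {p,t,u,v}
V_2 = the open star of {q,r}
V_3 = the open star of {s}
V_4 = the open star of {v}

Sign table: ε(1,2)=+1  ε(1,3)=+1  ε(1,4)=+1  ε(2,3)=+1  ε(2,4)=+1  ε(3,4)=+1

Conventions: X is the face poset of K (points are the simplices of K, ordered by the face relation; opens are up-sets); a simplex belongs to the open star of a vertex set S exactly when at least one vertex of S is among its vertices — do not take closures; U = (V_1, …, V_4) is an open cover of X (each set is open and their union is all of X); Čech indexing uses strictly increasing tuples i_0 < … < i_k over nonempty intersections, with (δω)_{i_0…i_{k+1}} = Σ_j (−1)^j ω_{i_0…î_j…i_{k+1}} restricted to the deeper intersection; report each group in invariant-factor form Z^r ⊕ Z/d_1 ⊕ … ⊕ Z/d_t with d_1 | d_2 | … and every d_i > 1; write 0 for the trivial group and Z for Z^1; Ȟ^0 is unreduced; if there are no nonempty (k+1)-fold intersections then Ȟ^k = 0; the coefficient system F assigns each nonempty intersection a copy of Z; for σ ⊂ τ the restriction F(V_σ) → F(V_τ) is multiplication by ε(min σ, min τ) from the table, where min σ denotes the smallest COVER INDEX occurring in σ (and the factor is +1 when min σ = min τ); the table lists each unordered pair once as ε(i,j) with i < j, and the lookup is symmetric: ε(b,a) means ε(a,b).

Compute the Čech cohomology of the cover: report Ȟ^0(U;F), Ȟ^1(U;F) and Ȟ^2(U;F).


Ȟ^0(U;F) ≅ Z,  Ȟ^1(U;F) ≅ Z,  Ȟ^2(U;F) ≅ 0

cover nerve:
  V1={{p},{t},{u},{v},{p,q},{p,s},{p,u},{p,v},{q,u},{q,v},{r,t},{s,u},{u,v},{p,s,u},{q,u,v}} V2={{q},{r},{p,q},{q,s},{q,u},{q,v},{r,s},{r,t},{q,u,v}} V3={{s},{p,s},{q,s},{r,s},{s,u},{p,s,u}} V4={{v},{p,v},{q,v},{u,v},{q,u,v}}
  V12={{p,q},{q,u},{q,v},{r,t},{q,u,v}} V13={{p,s},{s,u},{p,s,u}} V14={{v},{p,v},{q,v},{u,v},{q,u,v}} V23={{q,s},{r,s}} V24={{q,v},{q,u,v}}
  V124={{q,v},{q,u,v}}
C dims 4,5,1; δ0: rk 3, SNF 1^3; δ1: rk 1, SNF 1^1
Ȟ^0: (4−3)−0=1 ⇒ Z
Ȟ^1: (5−1)−3=1 ⇒ Z
Ȟ^2: (1−0)−1=0 ⇒ 0


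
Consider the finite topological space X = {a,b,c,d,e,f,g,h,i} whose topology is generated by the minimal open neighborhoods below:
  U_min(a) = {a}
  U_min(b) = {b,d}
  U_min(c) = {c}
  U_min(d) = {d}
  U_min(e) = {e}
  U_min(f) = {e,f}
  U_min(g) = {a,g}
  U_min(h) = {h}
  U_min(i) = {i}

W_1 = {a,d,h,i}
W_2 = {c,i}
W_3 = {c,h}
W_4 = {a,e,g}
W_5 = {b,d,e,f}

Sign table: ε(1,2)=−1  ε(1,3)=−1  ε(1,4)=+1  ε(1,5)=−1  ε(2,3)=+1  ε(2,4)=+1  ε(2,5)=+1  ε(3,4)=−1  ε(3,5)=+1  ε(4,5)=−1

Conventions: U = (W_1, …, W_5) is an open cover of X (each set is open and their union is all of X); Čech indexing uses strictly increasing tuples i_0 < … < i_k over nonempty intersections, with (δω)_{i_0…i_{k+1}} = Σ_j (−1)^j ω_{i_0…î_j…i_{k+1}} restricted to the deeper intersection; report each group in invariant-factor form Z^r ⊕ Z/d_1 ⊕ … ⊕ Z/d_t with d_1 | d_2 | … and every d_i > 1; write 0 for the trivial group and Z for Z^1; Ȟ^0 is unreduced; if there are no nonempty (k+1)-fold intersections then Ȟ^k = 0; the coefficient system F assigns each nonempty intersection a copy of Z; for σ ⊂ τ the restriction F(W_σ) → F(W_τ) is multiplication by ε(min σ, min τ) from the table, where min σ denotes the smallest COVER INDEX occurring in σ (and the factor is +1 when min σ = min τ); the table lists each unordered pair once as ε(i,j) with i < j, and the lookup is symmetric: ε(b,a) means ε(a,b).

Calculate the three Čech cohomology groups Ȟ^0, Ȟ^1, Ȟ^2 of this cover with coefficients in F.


Ȟ^0 = Z; Ȟ^1 = Z^2; Ȟ^2 = 0

cover nerve:
  W12={i} W13={h} W14={a} W15={d} W23={c} W45={e}
C dims 5,6; δ0: rk 4, SNF 1^4
Ȟ^0: (5−4)−0=1 ⇒ Z
Ȟ^1: (6−0)−4=2 ⇒ Z^2
Ȟ^2: (0−0)−0=0 ⇒ 0


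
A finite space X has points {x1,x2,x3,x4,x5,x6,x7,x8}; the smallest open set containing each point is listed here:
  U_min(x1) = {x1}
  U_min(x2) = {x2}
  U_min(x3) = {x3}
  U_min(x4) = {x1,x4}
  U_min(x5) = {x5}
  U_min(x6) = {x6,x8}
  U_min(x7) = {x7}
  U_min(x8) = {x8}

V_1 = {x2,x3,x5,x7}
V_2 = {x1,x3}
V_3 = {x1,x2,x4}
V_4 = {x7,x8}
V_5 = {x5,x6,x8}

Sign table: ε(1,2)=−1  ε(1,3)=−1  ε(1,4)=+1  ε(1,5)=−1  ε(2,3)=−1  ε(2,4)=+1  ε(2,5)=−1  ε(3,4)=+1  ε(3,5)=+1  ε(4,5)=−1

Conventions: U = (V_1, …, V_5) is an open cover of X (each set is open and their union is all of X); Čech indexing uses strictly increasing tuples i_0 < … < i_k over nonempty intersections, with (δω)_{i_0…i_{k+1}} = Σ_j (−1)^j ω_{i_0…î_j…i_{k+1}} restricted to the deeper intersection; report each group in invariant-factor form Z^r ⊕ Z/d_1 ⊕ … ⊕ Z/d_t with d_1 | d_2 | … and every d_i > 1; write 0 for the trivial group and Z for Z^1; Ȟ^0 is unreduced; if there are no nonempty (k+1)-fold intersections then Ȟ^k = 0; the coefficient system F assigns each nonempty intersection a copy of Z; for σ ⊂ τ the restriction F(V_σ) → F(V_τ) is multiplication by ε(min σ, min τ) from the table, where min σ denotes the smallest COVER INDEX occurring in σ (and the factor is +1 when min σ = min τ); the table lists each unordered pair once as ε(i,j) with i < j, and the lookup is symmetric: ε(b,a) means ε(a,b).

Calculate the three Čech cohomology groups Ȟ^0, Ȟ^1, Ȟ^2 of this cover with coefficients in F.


nerve of the cover:
  V12={x3} V13={x2} V14={x7} V15={x5} V23={x1} V45={x8}
C dims 5,6; δ0: rk 5, SNF 1^4·2
Ȟ^0 = (5 − 5) − 0 = 0, so Ȟ^0 ≅ 0
Ȟ^1 = (6 − 0) − 5 = 1 plus torsion [2], so Ȟ^1 ≅ Z ⊕ Z/2
Ȟ^2 = (0 − 0) − 0 = 0, so Ȟ^2 ≅ 0

Ȟ^0 ≅ 0; Ȟ^1 ≅ Z ⊕ Z/2; Ȟ^2 ≅ 0


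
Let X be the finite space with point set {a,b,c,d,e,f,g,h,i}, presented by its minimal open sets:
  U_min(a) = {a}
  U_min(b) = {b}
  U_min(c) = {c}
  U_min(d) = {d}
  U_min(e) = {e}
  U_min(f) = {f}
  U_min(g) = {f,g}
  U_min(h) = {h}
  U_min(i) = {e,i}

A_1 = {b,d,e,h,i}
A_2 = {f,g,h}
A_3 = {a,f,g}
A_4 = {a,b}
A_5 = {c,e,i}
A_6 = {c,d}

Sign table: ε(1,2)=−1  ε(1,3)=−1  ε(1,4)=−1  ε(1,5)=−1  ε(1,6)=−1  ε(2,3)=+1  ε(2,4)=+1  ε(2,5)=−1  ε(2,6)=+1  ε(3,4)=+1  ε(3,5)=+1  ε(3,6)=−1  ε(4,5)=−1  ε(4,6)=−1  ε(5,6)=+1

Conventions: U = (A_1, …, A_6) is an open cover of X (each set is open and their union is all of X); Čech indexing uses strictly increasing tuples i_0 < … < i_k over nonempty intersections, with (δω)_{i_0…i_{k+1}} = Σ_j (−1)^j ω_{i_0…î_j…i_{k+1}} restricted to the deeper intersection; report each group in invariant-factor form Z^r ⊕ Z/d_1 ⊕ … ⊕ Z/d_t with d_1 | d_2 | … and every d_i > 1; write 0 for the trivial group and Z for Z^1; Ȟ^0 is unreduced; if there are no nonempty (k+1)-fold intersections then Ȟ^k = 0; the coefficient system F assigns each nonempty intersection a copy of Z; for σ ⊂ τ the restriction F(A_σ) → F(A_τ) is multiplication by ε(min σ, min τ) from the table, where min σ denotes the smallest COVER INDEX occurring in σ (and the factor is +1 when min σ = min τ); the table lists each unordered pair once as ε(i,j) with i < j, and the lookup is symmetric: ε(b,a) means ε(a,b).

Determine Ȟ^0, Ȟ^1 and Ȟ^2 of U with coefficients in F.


nonempty intersections:
  A12={h} A14={b} A15={e,i} A16={d} A23={f,g} A34={a} A56={c}
C dims 6,7; δ0: rk 5, SNF 1^5
Ȟ^0: (6−5)−0=1 ⇒ Z
Ȟ^1: (7−0)−5=2 ⇒ Z^2
Ȟ^2: (0−0)−0=0 ⇒ 0

Ȟ^0 ≅ Z; Ȟ^1 ≅ Z^2; Ȟ^2 ≅ 0


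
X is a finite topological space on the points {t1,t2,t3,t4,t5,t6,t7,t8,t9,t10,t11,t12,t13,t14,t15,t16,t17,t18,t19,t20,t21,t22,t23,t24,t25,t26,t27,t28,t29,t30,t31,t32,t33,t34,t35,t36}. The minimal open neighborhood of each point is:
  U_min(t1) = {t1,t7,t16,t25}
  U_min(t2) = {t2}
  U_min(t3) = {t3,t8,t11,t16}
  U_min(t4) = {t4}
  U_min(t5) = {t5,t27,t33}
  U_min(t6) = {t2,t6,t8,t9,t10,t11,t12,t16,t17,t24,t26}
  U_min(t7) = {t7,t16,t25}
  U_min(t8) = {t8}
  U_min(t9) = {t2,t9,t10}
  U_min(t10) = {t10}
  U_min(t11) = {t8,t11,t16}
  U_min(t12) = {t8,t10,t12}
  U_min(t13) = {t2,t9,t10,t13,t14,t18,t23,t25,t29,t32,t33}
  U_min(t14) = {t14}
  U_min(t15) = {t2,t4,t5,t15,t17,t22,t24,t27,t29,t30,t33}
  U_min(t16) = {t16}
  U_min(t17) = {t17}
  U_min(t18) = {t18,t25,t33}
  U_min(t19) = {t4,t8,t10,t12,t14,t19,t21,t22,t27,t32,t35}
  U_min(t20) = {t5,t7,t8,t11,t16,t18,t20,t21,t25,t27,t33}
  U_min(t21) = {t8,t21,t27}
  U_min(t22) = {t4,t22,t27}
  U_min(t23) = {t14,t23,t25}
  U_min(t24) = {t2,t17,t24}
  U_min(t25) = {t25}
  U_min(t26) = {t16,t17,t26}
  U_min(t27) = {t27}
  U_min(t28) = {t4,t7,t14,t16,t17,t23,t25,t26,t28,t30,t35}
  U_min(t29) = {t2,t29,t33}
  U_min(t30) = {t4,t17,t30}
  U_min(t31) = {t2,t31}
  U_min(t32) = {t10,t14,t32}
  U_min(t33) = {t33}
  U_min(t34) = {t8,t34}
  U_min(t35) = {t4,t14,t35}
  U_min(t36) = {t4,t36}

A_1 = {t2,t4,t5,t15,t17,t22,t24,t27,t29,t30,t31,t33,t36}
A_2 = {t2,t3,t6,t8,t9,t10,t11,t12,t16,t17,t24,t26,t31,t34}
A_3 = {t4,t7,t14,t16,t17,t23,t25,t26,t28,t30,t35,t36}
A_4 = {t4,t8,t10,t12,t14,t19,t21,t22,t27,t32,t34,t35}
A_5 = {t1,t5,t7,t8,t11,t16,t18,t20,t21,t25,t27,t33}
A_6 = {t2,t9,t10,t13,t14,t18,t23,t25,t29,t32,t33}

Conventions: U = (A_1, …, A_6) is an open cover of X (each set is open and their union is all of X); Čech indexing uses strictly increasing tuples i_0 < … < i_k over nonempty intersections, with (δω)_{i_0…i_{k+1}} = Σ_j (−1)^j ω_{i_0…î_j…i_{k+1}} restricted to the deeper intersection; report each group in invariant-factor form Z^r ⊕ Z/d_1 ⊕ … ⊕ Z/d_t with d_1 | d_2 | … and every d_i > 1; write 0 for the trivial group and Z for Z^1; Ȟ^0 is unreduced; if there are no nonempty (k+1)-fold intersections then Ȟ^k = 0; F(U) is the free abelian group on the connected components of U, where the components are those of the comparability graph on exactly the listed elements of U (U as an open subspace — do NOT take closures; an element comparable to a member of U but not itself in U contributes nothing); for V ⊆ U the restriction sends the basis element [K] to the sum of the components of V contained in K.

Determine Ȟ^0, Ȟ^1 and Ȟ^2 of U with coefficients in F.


nerve of the cover:
  A12={t2,t17,t24,t31} A13={t4,t17,t30,t36} A14={t4,t22,t27} A15={t5,t27,t33} A16={t2,t29,t33} A23={t16,t17,t26} A24={t8,t10,t12,t34} A25={t8,t11,t16} A26={t2,t9,t10} A34={t4,t14,t35} A35={t7,t16,t25} A36={t14,t23,t25} A45={t8,t21,t27} A46={t10,t14,t32} A56={t18,t25,t33}
  A123={t17} A126={t2} A134={t4} A145={t27} A156={t33} A235={t16} A245={t8} A246={t10} A346={t14} A356={t25}
components per intersection:
  A1: {t2,t4,t5,t15,t17,t22,t24,t27,t29,t30,t31,t33,t36}
  A2: {t2,t3,t6,t8,t9,t10,t11,t12,t16,t17,t24,t26,t31,t34}
  A3: {t4,t7,t14,t16,t17,t23,t25,t26,t28,t30,t35,t36}
  A4: {t4,t8,t10,t12,t14,t19,t21,t22,t27,t32,t34,t35}
  A5: {t1,t5,t7,t8,t11,t16,t18,t20,t21,t25,t27,t33}
  A6: {t2,t9,t10,t13,t14,t18,t23,t25,t29,t32,t33}
  A12: {t2,t17,t24,t31}
  A13: {t4,t17,t30,t36}
  A14: {t4,t22,t27}
  A15: {t5,t27,t33}
  A16: {t2,t29,t33}
  A23: {t16,t17,t26}
  A24: {t8,t10,t12,t34}
  A25: {t8,t11,t16}
  A26: {t2,t9,t10}
  A34: {t4,t14,t35}
  A35: {t7,t16,t25}
  A36: {t14,t23,t25}
  A45: {t8,t21,t27}
  A46: {t10,t14,t32}
  A56: {t18,t25,t33}
  A123: {t17}
  A126: {t2}
  A134: {t4}
  A145: {t27}
  A156: {t33}
  A235: {t16}
  A245: {t8}
  A246: {t10}
  A346: {t14}
  A356: {t25}
C dims 6,15,10; δ0: rk 5, SNF 1^5; δ1: rk 10, SNF 1^9·2
Ȟ^0 = (6 − 5) − 0 = 1, so Ȟ^0 ≅ Z
Ȟ^1 = (15 − 10) − 5 = 0, so Ȟ^1 ≅ 0
Ȟ^2 = (10 − 0) − 10 = 0 plus torsion [2], so Ȟ^2 ≅ Z/2

Ȟ^0 ≅ Z, Ȟ^1 ≅ 0, Ȟ^2 ≅ Z/2


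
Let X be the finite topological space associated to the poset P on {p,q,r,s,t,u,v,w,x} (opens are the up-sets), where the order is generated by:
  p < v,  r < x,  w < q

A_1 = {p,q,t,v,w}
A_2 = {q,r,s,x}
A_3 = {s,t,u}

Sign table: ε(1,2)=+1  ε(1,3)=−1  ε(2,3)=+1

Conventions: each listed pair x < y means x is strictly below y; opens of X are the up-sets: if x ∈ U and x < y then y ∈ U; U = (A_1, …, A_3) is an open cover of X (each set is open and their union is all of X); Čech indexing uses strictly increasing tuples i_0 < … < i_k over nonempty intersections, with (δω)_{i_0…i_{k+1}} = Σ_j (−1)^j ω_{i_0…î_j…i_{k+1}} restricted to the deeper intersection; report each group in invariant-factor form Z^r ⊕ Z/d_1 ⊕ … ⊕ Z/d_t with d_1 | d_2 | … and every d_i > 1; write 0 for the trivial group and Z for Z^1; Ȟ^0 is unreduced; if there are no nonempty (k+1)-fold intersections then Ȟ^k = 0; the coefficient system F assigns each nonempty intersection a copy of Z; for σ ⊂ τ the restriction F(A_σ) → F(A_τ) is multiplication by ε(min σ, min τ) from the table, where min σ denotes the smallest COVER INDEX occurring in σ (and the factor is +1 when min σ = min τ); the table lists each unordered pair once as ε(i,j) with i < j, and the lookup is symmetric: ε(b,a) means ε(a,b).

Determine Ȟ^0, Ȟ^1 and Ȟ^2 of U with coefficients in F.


Ȟ^0 = 0, Ȟ^1 = Z/2, Ȟ^2 = 0

nonempty intersections:
  A12={q} A13={t} A23={s}
C dims 3,3; δ0: rk 3, SNF 1^2·2
Ȟ^0: (3−3)−0=0 ⇒ 0
Ȟ^1: (3−0)−3=0 plus torsion [2] ⇒ Z/2
Ȟ^2: (0−0)−0=0 ⇒ 0


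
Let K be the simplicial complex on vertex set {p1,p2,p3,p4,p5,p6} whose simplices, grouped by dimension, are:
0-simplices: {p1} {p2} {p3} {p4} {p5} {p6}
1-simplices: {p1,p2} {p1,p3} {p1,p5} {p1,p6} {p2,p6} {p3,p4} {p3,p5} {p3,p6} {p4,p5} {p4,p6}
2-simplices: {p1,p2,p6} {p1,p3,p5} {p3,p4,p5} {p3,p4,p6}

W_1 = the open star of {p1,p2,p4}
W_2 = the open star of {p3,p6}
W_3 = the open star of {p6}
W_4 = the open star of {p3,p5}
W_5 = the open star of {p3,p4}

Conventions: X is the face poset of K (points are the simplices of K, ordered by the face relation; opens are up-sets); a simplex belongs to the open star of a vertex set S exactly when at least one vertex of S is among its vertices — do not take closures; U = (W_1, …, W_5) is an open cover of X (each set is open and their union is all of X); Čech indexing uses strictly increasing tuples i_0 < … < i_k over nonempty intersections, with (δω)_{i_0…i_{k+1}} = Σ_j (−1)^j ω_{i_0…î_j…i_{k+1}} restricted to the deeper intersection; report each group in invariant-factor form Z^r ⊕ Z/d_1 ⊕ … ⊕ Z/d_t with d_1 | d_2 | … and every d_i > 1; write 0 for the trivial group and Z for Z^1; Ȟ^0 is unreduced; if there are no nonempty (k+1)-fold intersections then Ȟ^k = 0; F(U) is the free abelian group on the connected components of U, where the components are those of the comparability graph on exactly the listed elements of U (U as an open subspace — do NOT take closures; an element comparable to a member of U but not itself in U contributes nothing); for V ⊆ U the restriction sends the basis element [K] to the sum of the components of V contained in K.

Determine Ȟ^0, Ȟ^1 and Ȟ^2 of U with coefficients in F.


intersection data:
  W1={{p1},{p2},{p4},{p1,p2},{p1,p3},{p1,p5},{p1,p6},{p2,p6},{p3,p4},{p4,p5},{p4,p6},{p1,p2,p6},{p1,p3,p5},{p3,p4,p5},{p3,p4,p6}} W2={{p3},{p6},{p1,p3},{p1,p6},{p2,p6},{p3,p4},{p3,p5},{p3,p6},{p4,p6},{p1,p2,p6},{p1,p3,p5},{p3,p4,p5},{p3,p4,p6}} W3={{p6},{p1,p6},{p2,p6},{p3,p6},{p4,p6},{p1,p2,p6},{p3,p4,p6}} W4={{p3},{p5},{p1,p3},{p1,p5},{p3,p4},{p3,p5},{p3,p6},{p4,p5},{p1,p3,p5},{p3,p4,p5},{p3,p4,p6}} W5={{p3},{p4},{p1,p3},{p3,p4},{p3,p5},{p3,p6},{p4,p5},{p4,p6},{p1,p3,p5},{p3,p4,p5},{p3,p4,p6}}
  W12={{p1,p3},{p1,p6},{p2,p6},{p3,p4},{p4,p6},{p1,p2,p6},{p1,p3,p5},{p3,p4,p5},{p3,p4,p6}} W13={{p1,p6},{p2,p6},{p4,p6},{p1,p2,p6},{p3,p4,p6}} W14={{p1,p3},{p1,p5},{p3,p4},{p4,p5},{p1,p3,p5},{p3,p4,p5},{p3,p4,p6}} W15={{p4},{p1,p3},{p3,p4},{p4,p5},{p4,p6},{p1,p3,p5},{p3,p4,p5},{p3,p4,p6}} W23={{p6},{p1,p6},{p2,p6},{p3,p6},{p4,p6},{p1,p2,p6},{p3,p4,p6}} W24={{p3},{p1,p3},{p3,p4},{p3,p5},{p3,p6},{p1,p3,p5},{p3,p4,p5},{p3,p4,p6}} W25={{p3},{p1,p3},{p3,p4},{p3,p5},{p3,p6},{p4,p6},{p1,p3,p5},{p3,p4,p5},{p3,p4,p6}} W34={{p3,p6},{p3,p4,p6}} W35={{p3,p6},{p4,p6},{p3,p4,p6}} W45={{p3},{p1,p3},{p3,p4},{p3,p5},{p3,p6},{p4,p5},{p1,p3,p5},{p3,p4,p5},{p3,p4,p6}}
  W123={{p1,p6},{p2,p6},{p4,p6},{p1,p2,p6},{p3,p4,p6}} W124={{p1,p3},{p3,p4},{p1,p3,p5},{p3,p4,p5},{p3,p4,p6}} W125={{p1,p3},{p3,p4},{p4,p6},{p1,p3,p5},{p3,p4,p5},{p3,p4,p6}} W134={{p3,p4,p6}} W135={{p4,p6},{p3,p4,p6}} W145={{p1,p3},{p3,p4},{p4,p5},{p1,p3,p5},{p3,p4,p5},{p3,p4,p6}} W234={{p3,p6},{p3,p4,p6}} W235={{p3,p6},{p4,p6},{p3,p4,p6}} W245={{p3},{p1,p3},{p3,p4},{p3,p5},{p3,p6},{p1,p3,p5},{p3,p4,p5},{p3,p4,p6}} W345={{p3,p6},{p3,p4,p6}}
  W1234={{p3,p4,p6}} W1235={{p4,p6},{p3,p4,p6}} W1245={{p1,p3},{p3,p4},{p1,p3,p5},{p3,p4,p5},{p3,p4,p6}} W1345={{p3,p4,p6}} W2345={{p3,p6},{p3,p4,p6}}
  W12345={{p3,p4,p6}}
components per intersection:
  W1: {{p1},{p2},{p1,p2},{p1,p3},{p1,p5},{p1,p6},{p2,p6},{p1,p2,p6},{p1,p3,p5}} {{p4},{p3,p4},{p4,p5},{p4,p6},{p3,p4,p5},{p3,p4,p6}}
  W2: {{p3},{p6},{p1,p3},{p1,p6},{p2,p6},{p3,p4},{p3,p5},{p3,p6},{p4,p6},{p1,p2,p6},{p1,p3,p5},{p3,p4,p5},{p3,p4,p6}}
  W3: {{p6},{p1,p6},{p2,p6},{p3,p6},{p4,p6},{p1,p2,p6},{p3,p4,p6}}
  W4: {{p3},{p5},{p1,p3},{p1,p5},{p3,p4},{p3,p5},{p3,p6},{p4,p5},{p1,p3,p5},{p3,p4,p5},{p3,p4,p6}}
  W5: {{p3},{p4},{p1,p3},{p3,p4},{p3,p5},{p3,p6},{p4,p5},{p4,p6},{p1,p3,p5},{p3,p4,p5},{p3,p4,p6}}
  W12: {{p1,p3},{p1,p3,p5}} {{p1,p6},{p2,p6},{p1,p2,p6}} {{p3,p4},{p4,p6},{p3,p4,p5},{p3,p4,p6}}
  W13: {{p1,p6},{p2,p6},{p1,p2,p6}} {{p4,p6},{p3,p4,p6}}
  W14: {{p1,p3},{p1,p5},{p1,p3,p5}} {{p3,p4},{p4,p5},{p3,p4,p5},{p3,p4,p6}}
  W15: {{p4},{p3,p4},{p4,p5},{p4,p6},{p3,p4,p5},{p3,p4,p6}} {{p1,p3},{p1,p3,p5}}
  W23: {{p6},{p1,p6},{p2,p6},{p3,p6},{p4,p6},{p1,p2,p6},{p3,p4,p6}}
  W24: {{p3},{p1,p3},{p3,p4},{p3,p5},{p3,p6},{p1,p3,p5},{p3,p4,p5},{p3,p4,p6}}
  W25: {{p3},{p1,p3},{p3,p4},{p3,p5},{p3,p6},{p4,p6},{p1,p3,p5},{p3,p4,p5},{p3,p4,p6}}
  W34: {{p3,p6},{p3,p4,p6}}
  W35: {{p3,p6},{p4,p6},{p3,p4,p6}}
  W45: {{p3},{p1,p3},{p3,p4},{p3,p5},{p3,p6},{p4,p5},{p1,p3,p5},{p3,p4,p5},{p3,p4,p6}}
  W123: {{p1,p6},{p2,p6},{p1,p2,p6}} {{p4,p6},{p3,p4,p6}}
  W124: {{p1,p3},{p1,p3,p5}} {{p3,p4},{p3,p4,p5},{p3,p4,p6}}
  W125: {{p1,p3},{p1,p3,p5}} {{p3,p4},{p4,p6},{p3,p4,p5},{p3,p4,p6}}
  W134: {{p3,p4,p6}}
  W135: {{p4,p6},{p3,p4,p6}}
  W145: {{p1,p3},{p1,p3,p5}} {{p3,p4},{p4,p5},{p3,p4,p5},{p3,p4,p6}}
  W234: {{p3,p6},{p3,p4,p6}}
  W235: {{p3,p6},{p4,p6},{p3,p4,p6}}
  W245: {{p3},{p1,p3},{p3,p4},{p3,p5},{p3,p6},{p1,p3,p5},{p3,p4,p5},{p3,p4,p6}}
  W345: {{p3,p6},{p3,p4,p6}}
  W1234: {{p3,p4,p6}}
  W1235: {{p4,p6},{p3,p4,p6}}
  W1245: {{p1,p3},{p1,p3,p5}} {{p3,p4},{p3,p4,p5},{p3,p4,p6}}
  W1345: {{p3,p4,p6}}
  W2345: {{p3,p6},{p3,p4,p6}}
  W12345: {{p3,p4,p6}}
C dims 6,15,14,6; δ0: rk 5, SNF 1^5; δ1: rk 9, SNF 1^9; δ2: rk 5, SNF 1^5
Ȟ^0 = (6 − 5) − 0 = 1, so Ȟ^0 ≅ Z
Ȟ^1 = (15 − 9) − 5 = 1, so Ȟ^1 ≅ Z
Ȟ^2 = (14 − 5) − 9 = 0, so Ȟ^2 ≅ 0

Ȟ^0 ≅ Z; Ȟ^1 ≅ Z; Ȟ^2 ≅ 0


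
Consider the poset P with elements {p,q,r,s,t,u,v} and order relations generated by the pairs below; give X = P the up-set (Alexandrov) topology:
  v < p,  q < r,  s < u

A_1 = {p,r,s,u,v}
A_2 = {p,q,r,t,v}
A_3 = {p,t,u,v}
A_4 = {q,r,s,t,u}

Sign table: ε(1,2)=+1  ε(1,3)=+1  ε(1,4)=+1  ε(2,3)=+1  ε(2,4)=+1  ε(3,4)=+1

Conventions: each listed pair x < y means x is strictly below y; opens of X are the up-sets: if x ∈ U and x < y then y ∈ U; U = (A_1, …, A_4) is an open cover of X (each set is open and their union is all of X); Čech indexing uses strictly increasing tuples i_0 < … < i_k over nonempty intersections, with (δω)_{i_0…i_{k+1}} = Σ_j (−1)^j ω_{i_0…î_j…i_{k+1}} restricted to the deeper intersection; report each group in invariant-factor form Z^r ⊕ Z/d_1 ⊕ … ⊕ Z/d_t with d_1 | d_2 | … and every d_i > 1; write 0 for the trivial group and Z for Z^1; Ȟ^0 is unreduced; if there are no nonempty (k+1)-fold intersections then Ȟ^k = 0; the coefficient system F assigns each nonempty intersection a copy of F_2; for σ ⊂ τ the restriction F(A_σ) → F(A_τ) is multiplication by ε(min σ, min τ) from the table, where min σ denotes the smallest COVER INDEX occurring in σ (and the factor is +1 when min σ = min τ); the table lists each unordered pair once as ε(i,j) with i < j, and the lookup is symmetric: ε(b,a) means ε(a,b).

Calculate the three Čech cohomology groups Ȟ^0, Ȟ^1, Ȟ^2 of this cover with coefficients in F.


Ȟ^0(U;F) ≅ Z/2,  Ȟ^1(U;F) ≅ 0,  Ȟ^2(U;F) ≅ Z/2

nonempty intersections:
  A12={p,r,v} A13={p,u,v} A14={r,s,u} A23={p,t,v} A24={q,r,t} A34={t,u}
  A123={p,v} A124={r} A134={u} A234={t}
C dims 4,6,4; δ0: rk_F2 3; δ1: rk_F2 3
Ȟ^0: (4−3)−0=1 ⇒ Z/2
Ȟ^1: (6−3)−3=0 ⇒ 0
Ȟ^2: (4−0)−3=1 ⇒ Z/2


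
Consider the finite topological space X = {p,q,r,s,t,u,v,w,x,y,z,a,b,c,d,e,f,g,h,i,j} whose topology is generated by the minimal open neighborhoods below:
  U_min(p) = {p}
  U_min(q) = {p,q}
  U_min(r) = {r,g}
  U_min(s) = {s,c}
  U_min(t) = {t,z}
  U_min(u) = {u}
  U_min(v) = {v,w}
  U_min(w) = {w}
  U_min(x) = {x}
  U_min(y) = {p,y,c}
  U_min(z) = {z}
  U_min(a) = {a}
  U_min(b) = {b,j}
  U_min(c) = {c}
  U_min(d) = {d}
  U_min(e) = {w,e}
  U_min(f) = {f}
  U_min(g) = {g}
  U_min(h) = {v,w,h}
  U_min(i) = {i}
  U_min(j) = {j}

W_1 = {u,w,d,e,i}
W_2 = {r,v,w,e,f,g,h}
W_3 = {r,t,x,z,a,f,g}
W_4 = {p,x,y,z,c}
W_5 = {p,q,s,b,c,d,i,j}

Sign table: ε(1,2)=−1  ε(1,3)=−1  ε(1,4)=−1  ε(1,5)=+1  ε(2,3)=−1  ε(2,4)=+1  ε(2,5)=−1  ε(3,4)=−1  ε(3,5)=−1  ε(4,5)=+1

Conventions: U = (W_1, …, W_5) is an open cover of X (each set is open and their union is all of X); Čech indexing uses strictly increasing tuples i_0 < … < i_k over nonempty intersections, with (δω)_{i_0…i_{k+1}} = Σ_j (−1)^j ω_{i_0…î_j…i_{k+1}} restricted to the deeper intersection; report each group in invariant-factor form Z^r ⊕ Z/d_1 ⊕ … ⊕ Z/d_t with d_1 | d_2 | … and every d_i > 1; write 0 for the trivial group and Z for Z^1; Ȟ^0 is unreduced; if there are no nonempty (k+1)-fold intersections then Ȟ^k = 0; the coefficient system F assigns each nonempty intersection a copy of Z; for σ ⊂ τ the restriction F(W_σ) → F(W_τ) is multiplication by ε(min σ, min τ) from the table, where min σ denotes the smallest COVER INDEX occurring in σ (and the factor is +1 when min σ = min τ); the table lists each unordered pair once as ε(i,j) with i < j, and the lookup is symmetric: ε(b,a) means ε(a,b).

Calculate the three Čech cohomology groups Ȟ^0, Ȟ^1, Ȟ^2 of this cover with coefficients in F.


Ȟ^0(U;F) ≅ 0, Ȟ^1(U;F) ≅ Z/2 and Ȟ^2(U;F) ≅ 0

nonempty overlaps:
  W12={w,e} W15={d,i} W23={r,f,g} W34={x,z} W45={p,c}
C dims 5,5; δ0: rk 5, SNF 1^4·2
degree 0: 5−5−0 = 0 → Ȟ^0 ≅ 0
degree 1: 5−0−5 = 0 plus torsion [2] → Ȟ^1 ≅ Z/2
degree 2: 0−0−0 = 0 → Ȟ^2 ≅ 0


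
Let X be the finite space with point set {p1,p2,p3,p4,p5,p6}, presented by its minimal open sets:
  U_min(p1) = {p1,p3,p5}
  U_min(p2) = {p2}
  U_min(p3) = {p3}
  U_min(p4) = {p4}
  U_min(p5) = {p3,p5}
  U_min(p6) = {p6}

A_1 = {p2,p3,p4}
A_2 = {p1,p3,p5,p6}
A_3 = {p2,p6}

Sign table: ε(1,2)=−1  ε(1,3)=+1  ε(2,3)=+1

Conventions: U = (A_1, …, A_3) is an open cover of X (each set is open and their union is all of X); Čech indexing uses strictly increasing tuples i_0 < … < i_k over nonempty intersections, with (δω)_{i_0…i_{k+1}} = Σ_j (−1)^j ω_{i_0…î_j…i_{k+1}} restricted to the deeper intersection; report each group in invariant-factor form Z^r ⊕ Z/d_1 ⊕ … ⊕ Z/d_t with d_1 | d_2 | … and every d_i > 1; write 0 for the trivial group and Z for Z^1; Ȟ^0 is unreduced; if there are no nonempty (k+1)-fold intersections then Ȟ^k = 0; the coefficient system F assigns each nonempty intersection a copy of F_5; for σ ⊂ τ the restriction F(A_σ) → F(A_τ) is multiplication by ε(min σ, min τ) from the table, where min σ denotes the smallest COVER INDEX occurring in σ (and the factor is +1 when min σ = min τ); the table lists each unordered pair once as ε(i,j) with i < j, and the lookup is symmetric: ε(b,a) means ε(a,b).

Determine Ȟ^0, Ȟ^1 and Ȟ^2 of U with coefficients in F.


Ȟ^0(U;F) ≅ 0, Ȟ^1(U;F) ≅ 0 and Ȟ^2(U;F) ≅ 0

nonempty intersections:
  A12={p3} A13={p2} A23={p6}
C dims 3,3; δ0: rk_F5 3
Ȟ^0: (3−3)−0=0 ⇒ 0
Ȟ^1: (3−0)−3=0 ⇒ 0
Ȟ^2: (0−0)−0=0 ⇒ 0


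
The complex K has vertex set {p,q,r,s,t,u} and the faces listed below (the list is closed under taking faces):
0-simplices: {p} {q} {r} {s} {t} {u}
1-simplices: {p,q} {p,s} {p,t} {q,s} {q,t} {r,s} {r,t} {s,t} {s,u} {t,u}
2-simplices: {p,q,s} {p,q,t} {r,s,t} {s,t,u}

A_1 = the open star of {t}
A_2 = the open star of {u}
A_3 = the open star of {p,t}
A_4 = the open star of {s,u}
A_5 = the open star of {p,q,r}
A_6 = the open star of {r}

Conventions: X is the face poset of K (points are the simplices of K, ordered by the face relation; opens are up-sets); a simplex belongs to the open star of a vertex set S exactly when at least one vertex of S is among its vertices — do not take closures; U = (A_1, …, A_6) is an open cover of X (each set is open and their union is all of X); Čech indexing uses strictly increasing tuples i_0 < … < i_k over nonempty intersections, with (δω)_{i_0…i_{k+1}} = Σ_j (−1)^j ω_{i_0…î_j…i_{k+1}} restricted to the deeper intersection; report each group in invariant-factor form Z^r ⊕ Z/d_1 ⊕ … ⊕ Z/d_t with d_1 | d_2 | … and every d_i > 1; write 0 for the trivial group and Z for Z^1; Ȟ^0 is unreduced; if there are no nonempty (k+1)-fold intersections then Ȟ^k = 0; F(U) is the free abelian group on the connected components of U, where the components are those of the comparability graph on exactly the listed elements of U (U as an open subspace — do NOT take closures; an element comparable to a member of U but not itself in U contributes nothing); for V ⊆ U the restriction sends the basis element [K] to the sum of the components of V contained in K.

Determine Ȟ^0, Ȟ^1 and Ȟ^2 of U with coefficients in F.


nerve of the cover:
  A1={{t},{p,t},{q,t},{r,t},{s,t},{t,u},{p,q,t},{r,s,t},{s,t,u}} A2={{u},{s,u},{t,u},{s,t,u}} A3={{p},{t},{p,q},{p,s},{p,t},{q,t},{r,t},{s,t},{t,u},{p,q,s},{p,q,t},{r,s,t},{s,t,u}} A4={{s},{u},{p,s},{q,s},{r,s},{s,t},{s,u},{t,u},{p,q,s},{r,s,t},{s,t,u}} A5={{p},{q},{r},{p,q},{p,s},{p,t},{q,s},{q,t},{r,s},{r,t},{p,q,s},{p,q,t},{r,s,t}} A6={{r},{r,s},{r,t},{r,s,t}}
  A12={{t,u},{s,t,u}} A13={{t},{p,t},{q,t},{r,t},{s,t},{t,u},{p,q,t},{r,s,t},{s,t,u}} A14={{s,t},{t,u},{r,s,t},{s,t,u}} A15={{p,t},{q,t},{r,t},{p,q,t},{r,s,t}} A16={{r,t},{r,s,t}} A23={{t,u},{s,t,u}} A24={{u},{s,u},{t,u},{s,t,u}} A34={{p,s},{s,t},{t,u},{p,q,s},{r,s,t},{s,t,u}} A35={{p},{p,q},{p,s},{p,t},{q,t},{r,t},{p,q,s},{p,q,t},{r,s,t}} A36={{r,t},{r,s,t}} A45={{p,s},{q,s},{r,s},{p,q,s},{r,s,t}} A46={{r,s},{r,s,t}} A56={{r},{r,s},{r,t},{r,s,t}}
  A123={{t,u},{s,t,u}} A124={{t,u},{s,t,u}} A134={{s,t},{t,u},{r,s,t},{s,t,u}} A135={{p,t},{q,t},{r,t},{p,q,t},{r,s,t}} A136={{r,t},{r,s,t}} A145={{r,s,t}} A146={{r,s,t}} A156={{r,t},{r,s,t}} A234={{t,u},{s,t,u}} A345={{p,s},{p,q,s},{r,s,t}} A346={{r,s,t}} A356={{r,t},{r,s,t}} A456={{r,s},{r,s,t}}
  A1234={{t,u},{s,t,u}} A1345={{r,s,t}} A1346={{r,s,t}} A1356={{r,t},{r,s,t}} A1456={{r,s,t}} A3456={{r,s,t}}
  A13456={{r,s,t}}
components per intersection:
  A1: {{t},{p,t},{q,t},{r,t},{s,t},{t,u},{p,q,t},{r,s,t},{s,t,u}}
  A2: {{u},{s,u},{t,u},{s,t,u}}
  A3: {{p},{t},{p,q},{p,s},{p,t},{q,t},{r,t},{s,t},{t,u},{p,q,s},{p,q,t},{r,s,t},{s,t,u}}
  A4: {{s},{u},{p,s},{q,s},{r,s},{s,t},{s,u},{t,u},{p,q,s},{r,s,t},{s,t,u}}
  A5: {{p},{q},{p,q},{p,s},{p,t},{q,s},{q,t},{p,q,s},{p,q,t}} {{r},{r,s},{r,t},{r,s,t}}
  A6: {{r},{r,s},{r,t},{r,s,t}}
  A12: {{t,u},{s,t,u}}
  A13: {{t},{p,t},{q,t},{r,t},{s,t},{t,u},{p,q,t},{r,s,t},{s,t,u}}
  A14: {{s,t},{t,u},{r,s,t},{s,t,u}}
  A15: {{p,t},{q,t},{p,q,t}} {{r,t},{r,s,t}}
  A16: {{r,t},{r,s,t}}
  A23: {{t,u},{s,t,u}}
  A24: {{u},{s,u},{t,u},{s,t,u}}
  A34: {{p,s},{p,q,s}} {{s,t},{t,u},{r,s,t},{s,t,u}}
  A35: {{p},{p,q},{p,s},{p,t},{q,t},{p,q,s},{p,q,t}} {{r,t},{r,s,t}}
  A36: {{r,t},{r,s,t}}
  A45: {{p,s},{q,s},{p,q,s}} {{r,s},{r,s,t}}
  A46: {{r,s},{r,s,t}}
  A56: {{r},{r,s},{r,t},{r,s,t}}
  A123: {{t,u},{s,t,u}}
  A124: {{t,u},{s,t,u}}
  A134: {{s,t},{t,u},{r,s,t},{s,t,u}}
  A135: {{p,t},{q,t},{p,q,t}} {{r,t},{r,s,t}}
  A136: {{r,t},{r,s,t}}
  A145: {{r,s,t}}
  A146: {{r,s,t}}
  A156: {{r,t},{r,s,t}}
  A234: {{t,u},{s,t,u}}
  A345: {{p,s},{p,q,s}} {{r,s,t}}
  A346: {{r,s,t}}
  A356: {{r,t},{r,s,t}}
  A456: {{r,s},{r,s,t}}
  A1234: {{t,u},{s,t,u}}
  A1345: {{r,s,t}}
  A1346: {{r,s,t}}
  A1356: {{r,t},{r,s,t}}
  A1456: {{r,s,t}}
  A3456: {{r,s,t}}
  A13456: {{r,s,t}}
C dims 7,17,15,6; δ0: rk 6, SNF 1^6; δ1: rk 10, SNF 1^10; δ2: rk 5, SNF 1^5
Ȟ^0 = (7 − 6) − 0 = 1, so Ȟ^0 ≅ Z
Ȟ^1 = (17 − 10) − 6 = 1, so Ȟ^1 ≅ Z
Ȟ^2 = (15 − 5) − 10 = 0, so Ȟ^2 ≅ 0

Ȟ^0(U;F) ≅ Z,  Ȟ^1(U;F) ≅ Z,  Ȟ^2(U;F) ≅ 0


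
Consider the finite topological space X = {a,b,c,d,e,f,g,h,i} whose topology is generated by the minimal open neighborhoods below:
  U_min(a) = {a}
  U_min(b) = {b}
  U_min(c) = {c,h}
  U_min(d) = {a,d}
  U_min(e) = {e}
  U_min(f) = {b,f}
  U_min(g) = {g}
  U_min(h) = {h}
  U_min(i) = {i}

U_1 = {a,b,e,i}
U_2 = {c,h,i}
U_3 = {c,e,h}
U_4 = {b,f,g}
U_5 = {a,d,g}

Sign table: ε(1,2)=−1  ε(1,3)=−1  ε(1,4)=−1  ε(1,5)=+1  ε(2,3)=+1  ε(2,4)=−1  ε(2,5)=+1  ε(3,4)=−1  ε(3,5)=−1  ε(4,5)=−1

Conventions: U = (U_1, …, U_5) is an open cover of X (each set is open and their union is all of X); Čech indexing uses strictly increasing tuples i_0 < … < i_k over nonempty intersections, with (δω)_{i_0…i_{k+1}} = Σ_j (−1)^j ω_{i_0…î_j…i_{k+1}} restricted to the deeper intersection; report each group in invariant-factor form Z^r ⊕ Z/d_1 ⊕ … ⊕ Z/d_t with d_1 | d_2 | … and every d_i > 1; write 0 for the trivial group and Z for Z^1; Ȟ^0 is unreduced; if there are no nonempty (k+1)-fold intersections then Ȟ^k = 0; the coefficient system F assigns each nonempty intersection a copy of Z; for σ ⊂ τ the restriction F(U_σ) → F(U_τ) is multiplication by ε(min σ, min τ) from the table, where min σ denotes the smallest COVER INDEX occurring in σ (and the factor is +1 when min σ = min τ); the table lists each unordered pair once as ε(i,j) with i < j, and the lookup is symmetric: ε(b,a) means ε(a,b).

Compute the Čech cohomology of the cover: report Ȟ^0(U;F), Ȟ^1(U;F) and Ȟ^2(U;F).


nonempty intersections:
  U12={i} U13={e} U14={b} U15={a} U23={c,h} U45={g}
C dims 5,6; δ0: rk 4, SNF 1^4
Ȟ^0: (5−4)−0=1 ⇒ Z
Ȟ^1: (6−0)−4=2 ⇒ Z^2
Ȟ^2: (0−0)−0=0 ⇒ 0

Ȟ^0 = Z, Ȟ^1 = Z^2, Ȟ^2 = 0


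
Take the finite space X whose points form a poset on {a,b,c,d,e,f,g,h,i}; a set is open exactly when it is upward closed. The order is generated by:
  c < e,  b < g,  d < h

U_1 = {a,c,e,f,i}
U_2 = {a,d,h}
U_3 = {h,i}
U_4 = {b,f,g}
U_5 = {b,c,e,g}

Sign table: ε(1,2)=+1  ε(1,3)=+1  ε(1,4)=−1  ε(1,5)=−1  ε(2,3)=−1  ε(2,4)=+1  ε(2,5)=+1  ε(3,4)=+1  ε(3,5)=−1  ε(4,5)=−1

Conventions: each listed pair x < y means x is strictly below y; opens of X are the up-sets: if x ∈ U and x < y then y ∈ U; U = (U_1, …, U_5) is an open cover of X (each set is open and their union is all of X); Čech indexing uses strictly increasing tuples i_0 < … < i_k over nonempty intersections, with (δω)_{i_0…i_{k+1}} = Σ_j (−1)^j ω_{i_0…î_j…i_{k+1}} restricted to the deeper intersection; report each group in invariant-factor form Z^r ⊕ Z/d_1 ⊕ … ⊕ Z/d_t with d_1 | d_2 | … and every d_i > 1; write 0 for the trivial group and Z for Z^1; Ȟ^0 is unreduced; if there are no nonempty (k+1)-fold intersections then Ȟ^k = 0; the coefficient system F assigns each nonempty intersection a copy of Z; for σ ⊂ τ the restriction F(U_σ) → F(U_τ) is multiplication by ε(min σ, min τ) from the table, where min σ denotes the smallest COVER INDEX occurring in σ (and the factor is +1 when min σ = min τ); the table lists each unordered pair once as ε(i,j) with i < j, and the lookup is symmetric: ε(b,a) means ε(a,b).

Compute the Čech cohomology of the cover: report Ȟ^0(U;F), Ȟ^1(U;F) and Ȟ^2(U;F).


Ȟ^0 = 0,  Ȟ^1 = Z ⊕ Z/2,  Ȟ^2 = 0

nerve simplices:
  U12={a} U13={i} U14={f} U15={c,e} U23={h} U45={b,g}
C dims 5,6; δ0: rk 5, SNF 1^4·2
degree 0: 5−5−0 = 0 → Ȟ^0 ≅ 0
degree 1: 6−0−5 = 1 plus torsion [2] → Ȟ^1 ≅ Z ⊕ Z/2
degree 2: 0−0−0 = 0 → Ȟ^2 ≅ 0


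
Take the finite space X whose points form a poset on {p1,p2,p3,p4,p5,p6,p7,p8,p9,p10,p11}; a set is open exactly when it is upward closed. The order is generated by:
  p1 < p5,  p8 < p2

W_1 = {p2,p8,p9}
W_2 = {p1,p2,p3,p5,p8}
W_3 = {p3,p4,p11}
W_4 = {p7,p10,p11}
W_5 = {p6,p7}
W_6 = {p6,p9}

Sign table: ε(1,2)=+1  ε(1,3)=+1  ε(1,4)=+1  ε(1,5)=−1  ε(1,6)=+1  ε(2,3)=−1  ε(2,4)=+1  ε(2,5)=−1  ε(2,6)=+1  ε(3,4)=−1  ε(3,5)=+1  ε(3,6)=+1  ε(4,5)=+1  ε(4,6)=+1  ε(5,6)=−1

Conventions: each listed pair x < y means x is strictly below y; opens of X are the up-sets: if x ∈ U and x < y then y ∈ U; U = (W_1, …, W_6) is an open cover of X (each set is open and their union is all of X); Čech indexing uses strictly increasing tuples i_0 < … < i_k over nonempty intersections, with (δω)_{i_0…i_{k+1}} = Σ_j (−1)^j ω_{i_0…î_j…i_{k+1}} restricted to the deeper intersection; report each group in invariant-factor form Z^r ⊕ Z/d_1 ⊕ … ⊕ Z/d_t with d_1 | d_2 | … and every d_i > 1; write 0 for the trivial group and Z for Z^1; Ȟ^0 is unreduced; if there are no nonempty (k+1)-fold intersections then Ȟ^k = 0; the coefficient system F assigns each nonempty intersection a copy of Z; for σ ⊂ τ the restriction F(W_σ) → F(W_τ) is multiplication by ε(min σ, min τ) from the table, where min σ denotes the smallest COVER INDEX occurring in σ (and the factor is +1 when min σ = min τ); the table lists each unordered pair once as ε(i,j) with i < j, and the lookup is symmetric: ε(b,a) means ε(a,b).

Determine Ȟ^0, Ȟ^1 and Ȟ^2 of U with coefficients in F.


Ȟ^0 ≅ 0,  Ȟ^1 ≅ Z/2,  Ȟ^2 ≅ 0

nerve of the cover:
  W12={p2,p8} W16={p9} W23={p3} W34={p11} W45={p7} W56={p6}
C dims 6,6; δ0: rk 6, SNF 1^5·2
Ȟ^0 = (6 − 6) − 0 = 0, so Ȟ^0 ≅ 0
Ȟ^1 = (6 − 0) − 6 = 0 plus torsion [2], so Ȟ^1 ≅ Z/2
Ȟ^2 = (0 − 0) − 0 = 0, so Ȟ^2 ≅ 0


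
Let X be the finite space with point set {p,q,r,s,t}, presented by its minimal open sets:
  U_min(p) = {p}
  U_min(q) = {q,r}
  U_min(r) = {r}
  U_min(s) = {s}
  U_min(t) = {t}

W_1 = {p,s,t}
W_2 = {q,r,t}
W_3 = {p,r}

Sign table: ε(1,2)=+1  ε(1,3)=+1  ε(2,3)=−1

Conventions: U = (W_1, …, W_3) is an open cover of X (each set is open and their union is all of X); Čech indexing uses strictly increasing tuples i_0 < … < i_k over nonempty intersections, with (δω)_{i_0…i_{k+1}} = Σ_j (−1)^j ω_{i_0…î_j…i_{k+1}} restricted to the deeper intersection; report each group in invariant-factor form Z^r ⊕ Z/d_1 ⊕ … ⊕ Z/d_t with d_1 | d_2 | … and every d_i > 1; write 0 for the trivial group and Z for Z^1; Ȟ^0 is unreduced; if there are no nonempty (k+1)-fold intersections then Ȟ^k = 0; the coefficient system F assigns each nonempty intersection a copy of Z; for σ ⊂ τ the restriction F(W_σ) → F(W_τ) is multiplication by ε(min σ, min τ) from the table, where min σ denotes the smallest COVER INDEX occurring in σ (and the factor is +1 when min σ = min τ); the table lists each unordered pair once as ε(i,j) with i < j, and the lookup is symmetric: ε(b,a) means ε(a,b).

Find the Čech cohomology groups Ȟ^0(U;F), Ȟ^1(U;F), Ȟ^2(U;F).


nonempty intersections:
  W12={t} W13={p} W23={r}
C dims 3,3; δ0: rk 3, SNF 1^2·2
Ȟ^0: (3−3)−0=0 ⇒ 0
Ȟ^1: (3−0)−3=0 plus torsion [2] ⇒ Z/2
Ȟ^2: (0−0)−0=0 ⇒ 0

Ȟ^0 = 0, Ȟ^1 = Z/2, Ȟ^2 = 0


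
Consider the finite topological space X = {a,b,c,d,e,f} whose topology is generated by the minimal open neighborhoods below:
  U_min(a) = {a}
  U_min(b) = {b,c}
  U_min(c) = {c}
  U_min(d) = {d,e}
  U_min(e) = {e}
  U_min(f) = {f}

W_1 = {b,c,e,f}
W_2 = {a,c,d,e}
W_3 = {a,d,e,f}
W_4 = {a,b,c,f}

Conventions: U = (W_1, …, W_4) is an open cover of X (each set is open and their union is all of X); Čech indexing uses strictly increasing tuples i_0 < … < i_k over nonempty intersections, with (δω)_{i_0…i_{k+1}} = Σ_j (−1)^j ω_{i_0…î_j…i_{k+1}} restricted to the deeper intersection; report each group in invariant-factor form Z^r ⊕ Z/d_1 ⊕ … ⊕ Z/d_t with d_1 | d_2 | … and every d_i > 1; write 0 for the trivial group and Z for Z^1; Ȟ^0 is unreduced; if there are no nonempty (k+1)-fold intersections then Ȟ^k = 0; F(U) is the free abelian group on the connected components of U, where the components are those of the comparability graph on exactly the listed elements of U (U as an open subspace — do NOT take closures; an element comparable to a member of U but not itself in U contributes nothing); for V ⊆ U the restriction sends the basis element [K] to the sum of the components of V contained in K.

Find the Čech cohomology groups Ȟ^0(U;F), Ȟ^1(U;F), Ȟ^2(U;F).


Ȟ^0 ≅ Z^4, Ȟ^1 ≅ 0 and Ȟ^2 ≅ 0

intersection data:
  W12={c,e} W13={e,f} W14={b,c,f} W23={a,d,e} W24={a,c} W34={a,f}
  W123={e} W124={c} W134={f} W234={a}
components per intersection:
  W1: {b,c} {e} {f}
  W2: {a} {c} {d,e}
  W3: {a} {d,e} {f}
  W4: {a} {b,c} {f}
  W12: {c} {e}
  W13: {e} {f}
  W14: {b,c} {f}
  W23: {a} {d,e}
  W24: {a} {c}
  W34: {a} {f}
  W123: {e}
  W124: {c}
  W134: {f}
  W234: {a}
C dims 12,12,4; δ0: rk 8, SNF 1^8; δ1: rk 4, SNF 1^4
Ȟ^0 = (12 − 8) − 0 = 4, so Ȟ^0 ≅ Z^4
Ȟ^1 = (12 − 4) − 8 = 0, so Ȟ^1 ≅ 0
Ȟ^2 = (4 − 0) − 4 = 0, so Ȟ^2 ≅ 0
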